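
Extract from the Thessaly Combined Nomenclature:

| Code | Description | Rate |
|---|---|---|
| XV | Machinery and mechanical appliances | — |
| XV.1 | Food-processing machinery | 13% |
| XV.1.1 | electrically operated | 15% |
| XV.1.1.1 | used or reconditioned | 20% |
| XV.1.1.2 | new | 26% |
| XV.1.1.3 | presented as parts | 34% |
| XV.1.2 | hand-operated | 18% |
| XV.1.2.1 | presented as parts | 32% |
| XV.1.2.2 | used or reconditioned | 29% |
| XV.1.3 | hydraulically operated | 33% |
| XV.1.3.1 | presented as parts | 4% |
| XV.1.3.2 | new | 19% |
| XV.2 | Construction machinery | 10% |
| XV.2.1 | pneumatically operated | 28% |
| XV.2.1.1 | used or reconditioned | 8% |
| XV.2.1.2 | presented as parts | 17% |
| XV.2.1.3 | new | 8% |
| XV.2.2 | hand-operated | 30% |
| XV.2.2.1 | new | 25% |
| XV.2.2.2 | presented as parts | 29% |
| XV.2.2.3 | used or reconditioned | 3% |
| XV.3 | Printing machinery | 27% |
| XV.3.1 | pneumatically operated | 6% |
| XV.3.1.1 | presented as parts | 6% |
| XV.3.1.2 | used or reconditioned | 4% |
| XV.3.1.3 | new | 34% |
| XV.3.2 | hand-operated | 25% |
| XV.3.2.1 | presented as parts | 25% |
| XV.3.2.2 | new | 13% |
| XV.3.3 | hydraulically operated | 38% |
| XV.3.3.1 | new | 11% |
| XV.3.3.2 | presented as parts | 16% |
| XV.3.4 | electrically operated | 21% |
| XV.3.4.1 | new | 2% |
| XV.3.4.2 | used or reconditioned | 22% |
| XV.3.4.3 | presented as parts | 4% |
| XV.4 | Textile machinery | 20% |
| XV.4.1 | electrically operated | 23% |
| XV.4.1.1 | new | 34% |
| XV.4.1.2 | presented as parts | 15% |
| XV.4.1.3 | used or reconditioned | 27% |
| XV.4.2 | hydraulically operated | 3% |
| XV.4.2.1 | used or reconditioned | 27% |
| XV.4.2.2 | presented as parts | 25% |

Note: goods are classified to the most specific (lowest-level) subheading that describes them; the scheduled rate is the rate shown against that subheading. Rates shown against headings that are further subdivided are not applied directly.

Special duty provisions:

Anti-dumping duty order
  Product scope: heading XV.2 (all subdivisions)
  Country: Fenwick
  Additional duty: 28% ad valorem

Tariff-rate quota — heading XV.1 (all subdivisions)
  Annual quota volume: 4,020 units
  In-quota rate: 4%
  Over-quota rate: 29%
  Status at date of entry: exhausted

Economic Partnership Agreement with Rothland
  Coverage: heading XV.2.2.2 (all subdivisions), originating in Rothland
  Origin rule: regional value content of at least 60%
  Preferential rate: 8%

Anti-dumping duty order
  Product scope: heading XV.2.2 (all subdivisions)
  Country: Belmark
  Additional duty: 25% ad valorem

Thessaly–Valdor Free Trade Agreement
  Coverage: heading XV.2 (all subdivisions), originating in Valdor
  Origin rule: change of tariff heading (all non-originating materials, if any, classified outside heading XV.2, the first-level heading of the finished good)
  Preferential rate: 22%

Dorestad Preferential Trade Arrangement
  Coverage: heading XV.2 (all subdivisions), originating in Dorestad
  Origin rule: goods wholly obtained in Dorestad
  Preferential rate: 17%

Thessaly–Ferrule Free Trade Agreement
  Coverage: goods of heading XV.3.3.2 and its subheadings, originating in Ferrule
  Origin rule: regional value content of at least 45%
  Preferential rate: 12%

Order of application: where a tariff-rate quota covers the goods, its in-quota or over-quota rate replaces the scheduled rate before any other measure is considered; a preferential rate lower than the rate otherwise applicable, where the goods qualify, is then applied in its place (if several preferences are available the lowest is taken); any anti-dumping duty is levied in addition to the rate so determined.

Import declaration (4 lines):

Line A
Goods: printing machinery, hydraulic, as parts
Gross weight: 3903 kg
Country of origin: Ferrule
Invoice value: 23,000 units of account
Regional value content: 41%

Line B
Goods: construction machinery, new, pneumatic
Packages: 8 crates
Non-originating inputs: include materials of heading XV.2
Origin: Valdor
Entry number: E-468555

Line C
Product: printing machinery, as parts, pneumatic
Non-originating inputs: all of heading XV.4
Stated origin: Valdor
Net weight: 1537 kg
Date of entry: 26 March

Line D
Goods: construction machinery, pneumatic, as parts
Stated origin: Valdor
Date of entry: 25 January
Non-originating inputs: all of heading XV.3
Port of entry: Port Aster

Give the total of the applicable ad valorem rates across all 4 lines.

47%

Line A: printing → XV.3; hydraulic → XV.3.3; as parts → XV.3.3.2. Scheduled 16%. Ferrule agreement on XV.3.3.2: RVC < 45%. → 16%.
Line B: construction → XV.2; pneumatic → XV.2.1; new → XV.2.1.3. Scheduled 8%. Valdor agreement on XV.2: CTH not met. → 8%.
Line C: printing → XV.3; pneumatic → XV.3.1; as parts → XV.3.1.1. Scheduled 6%. Valdor agreement on XV.2: XV.3.1.1 not covered. → 6%.
Line D: construction → XV.2; pneumatic → XV.2.1; as parts → XV.2.1.2. Scheduled 17%. Valdor agreement on XV.2: CTH met → 22% available; preference 22% not lower than 17% → no reduction. → 17%.
Sum: 16% + 8% + 6% + 17% = 47%.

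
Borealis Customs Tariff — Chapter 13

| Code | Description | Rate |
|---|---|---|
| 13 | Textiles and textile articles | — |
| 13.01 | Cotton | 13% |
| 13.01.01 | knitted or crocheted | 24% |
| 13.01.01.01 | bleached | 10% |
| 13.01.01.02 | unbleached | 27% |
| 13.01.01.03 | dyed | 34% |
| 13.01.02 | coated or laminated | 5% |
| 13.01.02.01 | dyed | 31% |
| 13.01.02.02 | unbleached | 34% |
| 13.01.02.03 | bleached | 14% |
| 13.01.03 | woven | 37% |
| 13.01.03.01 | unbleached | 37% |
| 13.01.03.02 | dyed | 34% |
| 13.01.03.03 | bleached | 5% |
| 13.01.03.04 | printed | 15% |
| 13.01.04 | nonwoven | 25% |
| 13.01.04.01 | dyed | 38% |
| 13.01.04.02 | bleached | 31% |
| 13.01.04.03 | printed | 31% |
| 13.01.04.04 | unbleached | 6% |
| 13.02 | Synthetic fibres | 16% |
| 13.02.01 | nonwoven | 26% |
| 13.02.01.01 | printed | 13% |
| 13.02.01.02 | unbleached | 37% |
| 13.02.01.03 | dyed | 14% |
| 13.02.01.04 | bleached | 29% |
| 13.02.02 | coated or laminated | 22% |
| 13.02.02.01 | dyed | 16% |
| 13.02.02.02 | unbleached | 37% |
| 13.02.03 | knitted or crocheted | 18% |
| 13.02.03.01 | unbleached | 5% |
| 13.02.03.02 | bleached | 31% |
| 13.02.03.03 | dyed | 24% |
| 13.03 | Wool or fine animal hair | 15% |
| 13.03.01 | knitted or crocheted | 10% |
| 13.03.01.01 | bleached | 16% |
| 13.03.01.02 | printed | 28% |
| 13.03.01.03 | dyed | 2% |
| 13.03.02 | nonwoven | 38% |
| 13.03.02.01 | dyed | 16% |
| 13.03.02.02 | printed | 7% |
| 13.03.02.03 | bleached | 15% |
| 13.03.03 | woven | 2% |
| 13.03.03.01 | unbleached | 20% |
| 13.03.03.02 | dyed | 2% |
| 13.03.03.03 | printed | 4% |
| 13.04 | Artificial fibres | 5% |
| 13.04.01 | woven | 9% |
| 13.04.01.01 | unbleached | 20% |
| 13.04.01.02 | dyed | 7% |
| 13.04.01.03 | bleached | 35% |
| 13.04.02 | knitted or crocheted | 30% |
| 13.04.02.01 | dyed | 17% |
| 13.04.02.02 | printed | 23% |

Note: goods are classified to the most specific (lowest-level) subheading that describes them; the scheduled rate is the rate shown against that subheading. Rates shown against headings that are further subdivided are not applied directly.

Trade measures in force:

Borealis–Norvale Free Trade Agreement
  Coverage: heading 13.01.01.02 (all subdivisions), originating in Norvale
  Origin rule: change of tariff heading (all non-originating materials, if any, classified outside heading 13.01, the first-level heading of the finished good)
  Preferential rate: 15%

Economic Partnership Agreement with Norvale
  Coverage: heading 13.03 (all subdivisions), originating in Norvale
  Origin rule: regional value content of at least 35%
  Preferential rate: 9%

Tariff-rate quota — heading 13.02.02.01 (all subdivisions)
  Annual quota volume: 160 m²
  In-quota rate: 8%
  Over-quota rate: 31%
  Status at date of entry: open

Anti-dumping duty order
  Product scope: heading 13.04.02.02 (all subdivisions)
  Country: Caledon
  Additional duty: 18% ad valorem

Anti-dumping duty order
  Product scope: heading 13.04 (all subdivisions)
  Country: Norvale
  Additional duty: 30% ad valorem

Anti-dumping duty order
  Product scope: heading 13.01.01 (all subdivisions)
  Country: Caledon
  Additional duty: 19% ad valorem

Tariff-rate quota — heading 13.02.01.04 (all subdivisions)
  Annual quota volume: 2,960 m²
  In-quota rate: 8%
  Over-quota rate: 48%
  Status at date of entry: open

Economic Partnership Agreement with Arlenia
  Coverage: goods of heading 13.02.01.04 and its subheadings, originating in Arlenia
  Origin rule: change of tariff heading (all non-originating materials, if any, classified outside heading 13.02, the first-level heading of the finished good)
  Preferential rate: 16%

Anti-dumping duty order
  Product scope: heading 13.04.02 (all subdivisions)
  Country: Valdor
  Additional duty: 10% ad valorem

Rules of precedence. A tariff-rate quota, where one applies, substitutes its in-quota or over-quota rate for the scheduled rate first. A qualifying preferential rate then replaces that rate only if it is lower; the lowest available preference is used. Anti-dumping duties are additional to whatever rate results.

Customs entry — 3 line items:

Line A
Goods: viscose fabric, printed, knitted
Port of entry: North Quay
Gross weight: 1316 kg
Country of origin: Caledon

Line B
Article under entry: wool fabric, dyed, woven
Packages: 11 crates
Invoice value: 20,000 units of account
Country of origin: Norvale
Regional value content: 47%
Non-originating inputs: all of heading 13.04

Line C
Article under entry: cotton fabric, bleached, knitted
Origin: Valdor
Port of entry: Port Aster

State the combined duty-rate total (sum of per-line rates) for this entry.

53%

Line A: viscose → 13.04; knitted → 13.04.02; printed → 13.04.02.02. Scheduled 23%. anti-dumping (Caledon, 13.04.02.02): +18%; total 23% + 18% = 41%. → 41%.
Line B: wool → 13.03; woven → 13.03.03; dyed → 13.03.03.02. Scheduled 2%. Norvale agreement on 13.01.01.02: 13.03.03.02 not covered; Norvale agreement on 13.03: RVC ≥ 35% → 9% available; preference 9% not lower than 2% → no reduction. → 2%.
Line C: cotton → 13.01; knitted → 13.01.01; bleached → 13.01.01.01. Scheduled 10%. No special measure applies. → 10%.
Sum: 41% + 2% + 10% = 53%.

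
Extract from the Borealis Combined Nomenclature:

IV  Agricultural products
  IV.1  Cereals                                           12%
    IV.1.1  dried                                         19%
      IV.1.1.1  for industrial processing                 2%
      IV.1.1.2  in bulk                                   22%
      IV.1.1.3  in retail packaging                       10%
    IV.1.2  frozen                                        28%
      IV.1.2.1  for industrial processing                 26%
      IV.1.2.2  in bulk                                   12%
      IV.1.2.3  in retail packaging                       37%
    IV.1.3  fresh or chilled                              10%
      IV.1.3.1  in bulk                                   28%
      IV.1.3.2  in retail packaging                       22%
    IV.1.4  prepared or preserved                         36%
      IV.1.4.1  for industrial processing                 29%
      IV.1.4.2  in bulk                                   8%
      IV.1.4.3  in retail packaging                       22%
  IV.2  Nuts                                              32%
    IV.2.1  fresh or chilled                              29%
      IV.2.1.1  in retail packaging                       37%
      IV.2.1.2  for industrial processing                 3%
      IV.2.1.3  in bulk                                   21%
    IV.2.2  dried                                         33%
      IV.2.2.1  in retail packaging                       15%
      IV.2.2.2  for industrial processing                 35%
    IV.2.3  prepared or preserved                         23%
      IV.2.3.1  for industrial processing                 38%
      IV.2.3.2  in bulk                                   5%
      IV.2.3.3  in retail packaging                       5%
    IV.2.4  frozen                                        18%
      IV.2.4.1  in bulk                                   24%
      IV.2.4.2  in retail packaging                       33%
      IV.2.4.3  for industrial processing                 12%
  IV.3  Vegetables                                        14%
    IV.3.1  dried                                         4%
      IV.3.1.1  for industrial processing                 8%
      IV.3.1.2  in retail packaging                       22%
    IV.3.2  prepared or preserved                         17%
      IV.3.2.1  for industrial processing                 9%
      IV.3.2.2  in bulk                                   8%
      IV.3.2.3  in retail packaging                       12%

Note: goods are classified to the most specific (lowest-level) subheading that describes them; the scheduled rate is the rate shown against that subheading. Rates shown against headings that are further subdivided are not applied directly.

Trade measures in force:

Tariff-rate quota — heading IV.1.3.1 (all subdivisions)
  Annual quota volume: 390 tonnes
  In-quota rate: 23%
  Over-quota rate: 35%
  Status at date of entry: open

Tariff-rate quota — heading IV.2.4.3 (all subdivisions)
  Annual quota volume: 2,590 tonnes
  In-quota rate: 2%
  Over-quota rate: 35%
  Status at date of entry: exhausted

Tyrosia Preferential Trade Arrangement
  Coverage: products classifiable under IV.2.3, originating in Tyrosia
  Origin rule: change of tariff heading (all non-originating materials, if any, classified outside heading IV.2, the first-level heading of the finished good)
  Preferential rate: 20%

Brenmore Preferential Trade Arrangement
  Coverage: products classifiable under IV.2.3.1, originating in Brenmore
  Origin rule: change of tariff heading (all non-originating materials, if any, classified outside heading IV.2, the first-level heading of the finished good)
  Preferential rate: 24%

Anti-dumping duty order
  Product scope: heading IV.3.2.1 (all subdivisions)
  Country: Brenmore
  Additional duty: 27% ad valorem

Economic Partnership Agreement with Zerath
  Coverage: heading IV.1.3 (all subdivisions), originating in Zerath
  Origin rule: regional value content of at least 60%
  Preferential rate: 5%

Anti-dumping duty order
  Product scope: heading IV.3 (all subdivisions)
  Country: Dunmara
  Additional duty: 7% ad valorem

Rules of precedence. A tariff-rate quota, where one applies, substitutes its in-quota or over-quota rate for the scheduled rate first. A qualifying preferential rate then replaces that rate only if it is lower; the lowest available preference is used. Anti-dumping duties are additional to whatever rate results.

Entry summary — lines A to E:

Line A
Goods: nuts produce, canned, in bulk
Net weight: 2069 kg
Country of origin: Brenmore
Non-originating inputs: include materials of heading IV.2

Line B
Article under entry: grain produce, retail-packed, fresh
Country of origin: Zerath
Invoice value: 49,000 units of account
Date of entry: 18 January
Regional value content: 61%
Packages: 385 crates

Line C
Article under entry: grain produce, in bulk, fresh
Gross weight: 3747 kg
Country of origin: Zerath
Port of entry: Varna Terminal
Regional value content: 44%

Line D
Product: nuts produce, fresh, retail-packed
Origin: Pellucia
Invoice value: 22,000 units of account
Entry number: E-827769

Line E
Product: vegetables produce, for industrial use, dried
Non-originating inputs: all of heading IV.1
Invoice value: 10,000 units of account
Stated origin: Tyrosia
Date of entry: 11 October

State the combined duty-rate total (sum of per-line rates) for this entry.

Line A: nuts → IV.2; canned → IV.2.3; in bulk → IV.2.3.2. Scheduled 5%. Brenmore agreement on IV.2.3.1: IV.2.3.2 not covered. → 5%.
Line B: grain → IV.1; fresh → IV.1.3; retail-packed → IV.1.3.2. Scheduled 22%. Zerath agreement on IV.1.3: RVC ≥ 60% → 5% available; preferential 5%. → 5%.
Line C: grain → IV.1; fresh → IV.1.3; in bulk → IV.1.3.1. Scheduled 28%. quota on IV.1.3.1 open → in-quota 23%; Zerath agreement on IV.1.3: RVC < 60%. → 23%.
Line D: nuts → IV.2; fresh → IV.2.1; retail-packed → IV.2.1.1. Scheduled 37%. No special measure applies. → 37%.
Line E: vegetables → IV.3; dried → IV.3.1; for industrial use → IV.3.1.1. Scheduled 8%. Tyrosia agreement on IV.2.3: IV.3.1.1 not covered. → 8%.
Sum: 5% + 5% + 23% + 37% + 8% = 78%.

78%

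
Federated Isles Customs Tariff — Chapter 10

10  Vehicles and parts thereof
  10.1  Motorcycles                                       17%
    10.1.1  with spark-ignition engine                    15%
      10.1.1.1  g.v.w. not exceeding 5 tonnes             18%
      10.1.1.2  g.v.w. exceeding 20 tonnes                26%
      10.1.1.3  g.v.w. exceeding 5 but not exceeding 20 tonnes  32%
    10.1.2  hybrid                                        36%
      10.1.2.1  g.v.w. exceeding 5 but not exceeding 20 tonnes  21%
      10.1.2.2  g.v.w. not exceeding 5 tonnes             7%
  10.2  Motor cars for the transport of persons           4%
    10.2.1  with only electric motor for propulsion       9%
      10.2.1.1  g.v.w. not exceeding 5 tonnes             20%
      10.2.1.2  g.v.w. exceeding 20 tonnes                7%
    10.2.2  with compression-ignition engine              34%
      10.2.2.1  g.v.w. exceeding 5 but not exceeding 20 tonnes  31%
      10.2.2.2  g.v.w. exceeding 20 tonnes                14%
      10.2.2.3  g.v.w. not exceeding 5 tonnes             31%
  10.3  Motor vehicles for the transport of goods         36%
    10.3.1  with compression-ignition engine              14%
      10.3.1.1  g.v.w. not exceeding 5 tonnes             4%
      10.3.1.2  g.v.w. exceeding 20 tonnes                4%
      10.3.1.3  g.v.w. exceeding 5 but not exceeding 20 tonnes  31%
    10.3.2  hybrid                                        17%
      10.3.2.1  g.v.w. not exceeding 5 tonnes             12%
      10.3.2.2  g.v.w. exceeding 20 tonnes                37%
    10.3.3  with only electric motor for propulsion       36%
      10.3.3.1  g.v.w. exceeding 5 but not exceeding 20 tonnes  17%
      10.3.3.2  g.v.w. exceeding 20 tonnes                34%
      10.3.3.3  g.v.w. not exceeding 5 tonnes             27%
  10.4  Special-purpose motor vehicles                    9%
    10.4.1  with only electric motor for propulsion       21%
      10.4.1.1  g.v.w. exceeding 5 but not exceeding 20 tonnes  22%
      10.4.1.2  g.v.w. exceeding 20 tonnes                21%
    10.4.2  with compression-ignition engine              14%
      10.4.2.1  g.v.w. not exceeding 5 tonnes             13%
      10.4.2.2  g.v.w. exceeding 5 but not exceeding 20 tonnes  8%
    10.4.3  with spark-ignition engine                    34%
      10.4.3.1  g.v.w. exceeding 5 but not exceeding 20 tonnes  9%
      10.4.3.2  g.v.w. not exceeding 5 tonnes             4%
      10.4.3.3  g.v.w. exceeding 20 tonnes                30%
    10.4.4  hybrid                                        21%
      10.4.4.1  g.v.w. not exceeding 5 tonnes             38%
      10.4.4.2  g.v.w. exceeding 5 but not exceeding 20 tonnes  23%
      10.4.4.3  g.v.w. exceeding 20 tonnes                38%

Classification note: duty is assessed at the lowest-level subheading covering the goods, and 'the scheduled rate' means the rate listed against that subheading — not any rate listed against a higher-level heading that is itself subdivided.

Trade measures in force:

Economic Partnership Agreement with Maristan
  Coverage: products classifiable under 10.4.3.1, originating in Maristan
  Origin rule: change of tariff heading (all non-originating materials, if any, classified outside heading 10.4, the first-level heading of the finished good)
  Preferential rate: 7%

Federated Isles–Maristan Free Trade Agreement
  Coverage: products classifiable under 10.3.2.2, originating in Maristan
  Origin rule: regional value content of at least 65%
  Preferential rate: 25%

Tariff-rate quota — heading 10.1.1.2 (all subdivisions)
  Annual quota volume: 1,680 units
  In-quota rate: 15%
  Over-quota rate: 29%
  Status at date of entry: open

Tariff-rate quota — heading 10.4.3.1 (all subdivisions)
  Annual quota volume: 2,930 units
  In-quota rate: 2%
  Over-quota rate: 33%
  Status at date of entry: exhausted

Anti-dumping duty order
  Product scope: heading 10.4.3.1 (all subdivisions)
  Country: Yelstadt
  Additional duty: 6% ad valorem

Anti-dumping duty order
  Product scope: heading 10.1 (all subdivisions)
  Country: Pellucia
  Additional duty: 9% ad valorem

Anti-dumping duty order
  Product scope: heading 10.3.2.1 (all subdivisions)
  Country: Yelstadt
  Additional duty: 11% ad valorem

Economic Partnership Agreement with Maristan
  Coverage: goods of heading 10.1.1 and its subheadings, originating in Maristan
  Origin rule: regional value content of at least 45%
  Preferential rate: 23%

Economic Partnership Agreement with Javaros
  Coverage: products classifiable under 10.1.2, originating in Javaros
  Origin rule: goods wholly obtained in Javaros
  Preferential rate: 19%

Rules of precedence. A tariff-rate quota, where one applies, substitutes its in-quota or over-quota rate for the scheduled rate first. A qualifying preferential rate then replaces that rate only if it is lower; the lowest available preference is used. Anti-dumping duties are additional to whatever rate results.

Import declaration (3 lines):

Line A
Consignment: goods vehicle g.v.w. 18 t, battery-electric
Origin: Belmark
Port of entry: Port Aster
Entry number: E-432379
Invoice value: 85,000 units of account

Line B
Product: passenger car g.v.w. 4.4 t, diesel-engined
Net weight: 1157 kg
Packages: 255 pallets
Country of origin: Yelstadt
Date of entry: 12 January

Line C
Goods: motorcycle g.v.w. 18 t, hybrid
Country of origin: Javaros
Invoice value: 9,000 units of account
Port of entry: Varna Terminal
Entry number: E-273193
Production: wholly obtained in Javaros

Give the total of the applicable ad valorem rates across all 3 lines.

Line A: goods vehicle → 10.3; battery-electric → 10.3.3; g.v.w. 18 t → 10.3.3.1. Scheduled 17%. No special measure applies. → 17%.
Line B: passenger car → 10.2; diesel-engined → 10.2.2; g.v.w. 4.4 t → 10.2.2.3. Scheduled 31%. No special measure applies. → 31%.
Line C: motorcycle → 10.1; hybrid → 10.1.2; g.v.w. 18 t → 10.1.2.1. Scheduled 21%. Javaros agreement on 10.1.2: wholly obtained → 19% available; preferential 19%. → 19%.
Sum: 17% + 31% + 19% = 67%.

67%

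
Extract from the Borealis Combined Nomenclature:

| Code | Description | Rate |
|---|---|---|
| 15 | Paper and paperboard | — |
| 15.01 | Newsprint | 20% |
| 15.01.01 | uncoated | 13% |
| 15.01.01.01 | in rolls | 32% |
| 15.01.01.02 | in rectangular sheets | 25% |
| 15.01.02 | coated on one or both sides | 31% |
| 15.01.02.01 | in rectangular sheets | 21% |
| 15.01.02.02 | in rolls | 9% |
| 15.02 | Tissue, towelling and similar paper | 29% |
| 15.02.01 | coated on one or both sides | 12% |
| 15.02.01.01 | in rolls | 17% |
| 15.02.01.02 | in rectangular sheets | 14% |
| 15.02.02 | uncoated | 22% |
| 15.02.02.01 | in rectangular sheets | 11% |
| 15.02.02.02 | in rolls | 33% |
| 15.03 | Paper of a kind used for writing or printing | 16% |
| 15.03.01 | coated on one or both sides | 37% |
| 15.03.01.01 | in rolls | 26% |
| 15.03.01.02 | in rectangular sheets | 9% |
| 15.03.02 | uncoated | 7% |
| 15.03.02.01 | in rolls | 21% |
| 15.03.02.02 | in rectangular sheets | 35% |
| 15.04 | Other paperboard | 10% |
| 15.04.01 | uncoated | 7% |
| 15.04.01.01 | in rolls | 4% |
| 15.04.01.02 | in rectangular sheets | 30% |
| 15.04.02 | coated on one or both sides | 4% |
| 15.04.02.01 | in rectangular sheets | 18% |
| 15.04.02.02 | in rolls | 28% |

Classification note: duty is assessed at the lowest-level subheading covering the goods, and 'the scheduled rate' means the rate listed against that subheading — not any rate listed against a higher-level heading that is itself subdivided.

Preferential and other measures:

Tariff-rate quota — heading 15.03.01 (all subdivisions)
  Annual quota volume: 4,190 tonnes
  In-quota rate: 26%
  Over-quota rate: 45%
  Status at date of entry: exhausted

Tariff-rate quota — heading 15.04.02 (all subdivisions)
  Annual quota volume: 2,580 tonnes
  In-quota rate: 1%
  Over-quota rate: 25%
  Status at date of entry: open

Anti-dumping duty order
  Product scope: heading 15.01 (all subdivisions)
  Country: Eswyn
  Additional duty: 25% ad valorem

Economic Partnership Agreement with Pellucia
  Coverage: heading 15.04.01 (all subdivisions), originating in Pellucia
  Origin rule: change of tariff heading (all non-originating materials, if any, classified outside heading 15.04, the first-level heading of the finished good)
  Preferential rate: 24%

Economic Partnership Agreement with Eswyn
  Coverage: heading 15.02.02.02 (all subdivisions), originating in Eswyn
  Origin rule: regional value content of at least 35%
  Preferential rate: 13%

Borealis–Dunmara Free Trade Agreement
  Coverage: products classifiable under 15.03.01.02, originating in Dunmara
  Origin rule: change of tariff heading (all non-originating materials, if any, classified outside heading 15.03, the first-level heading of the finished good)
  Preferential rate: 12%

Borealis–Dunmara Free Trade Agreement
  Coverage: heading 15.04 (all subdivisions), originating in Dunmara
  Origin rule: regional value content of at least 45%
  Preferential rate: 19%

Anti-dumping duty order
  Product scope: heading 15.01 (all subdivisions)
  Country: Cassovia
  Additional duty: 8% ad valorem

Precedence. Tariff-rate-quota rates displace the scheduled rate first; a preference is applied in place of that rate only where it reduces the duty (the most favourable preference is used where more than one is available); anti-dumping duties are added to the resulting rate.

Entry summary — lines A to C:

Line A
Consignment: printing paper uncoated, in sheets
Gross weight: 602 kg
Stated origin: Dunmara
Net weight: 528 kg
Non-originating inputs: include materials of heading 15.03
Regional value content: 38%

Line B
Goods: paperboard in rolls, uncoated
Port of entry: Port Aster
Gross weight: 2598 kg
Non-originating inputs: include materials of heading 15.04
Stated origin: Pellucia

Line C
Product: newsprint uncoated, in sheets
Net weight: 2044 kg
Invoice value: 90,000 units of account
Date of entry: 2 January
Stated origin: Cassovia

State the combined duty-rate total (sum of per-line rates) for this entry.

72%

Line A: printing paper → 15.03; uncoated → 15.03.02; in sheets → 15.03.02.02. Scheduled 35%. Dunmara agreement on 15.03.01.02: 15.03.02.02 not covered; Dunmara agreement on 15.04: 15.03.02.02 not covered. → 35%.
Line B: paperboard → 15.04; uncoated → 15.04.01; in rolls → 15.04.01.01. Scheduled 4%. Pellucia agreement on 15.04.01: CTH not met. → 4%.
Line C: newsprint → 15.01; uncoated → 15.01.01; in sheets → 15.01.01.02. Scheduled 25%. anti-dumping (Cassovia, 15.01): +8%; total 25% + 8% = 33%. → 33%.
Sum: 35% + 4% + 33% = 72%.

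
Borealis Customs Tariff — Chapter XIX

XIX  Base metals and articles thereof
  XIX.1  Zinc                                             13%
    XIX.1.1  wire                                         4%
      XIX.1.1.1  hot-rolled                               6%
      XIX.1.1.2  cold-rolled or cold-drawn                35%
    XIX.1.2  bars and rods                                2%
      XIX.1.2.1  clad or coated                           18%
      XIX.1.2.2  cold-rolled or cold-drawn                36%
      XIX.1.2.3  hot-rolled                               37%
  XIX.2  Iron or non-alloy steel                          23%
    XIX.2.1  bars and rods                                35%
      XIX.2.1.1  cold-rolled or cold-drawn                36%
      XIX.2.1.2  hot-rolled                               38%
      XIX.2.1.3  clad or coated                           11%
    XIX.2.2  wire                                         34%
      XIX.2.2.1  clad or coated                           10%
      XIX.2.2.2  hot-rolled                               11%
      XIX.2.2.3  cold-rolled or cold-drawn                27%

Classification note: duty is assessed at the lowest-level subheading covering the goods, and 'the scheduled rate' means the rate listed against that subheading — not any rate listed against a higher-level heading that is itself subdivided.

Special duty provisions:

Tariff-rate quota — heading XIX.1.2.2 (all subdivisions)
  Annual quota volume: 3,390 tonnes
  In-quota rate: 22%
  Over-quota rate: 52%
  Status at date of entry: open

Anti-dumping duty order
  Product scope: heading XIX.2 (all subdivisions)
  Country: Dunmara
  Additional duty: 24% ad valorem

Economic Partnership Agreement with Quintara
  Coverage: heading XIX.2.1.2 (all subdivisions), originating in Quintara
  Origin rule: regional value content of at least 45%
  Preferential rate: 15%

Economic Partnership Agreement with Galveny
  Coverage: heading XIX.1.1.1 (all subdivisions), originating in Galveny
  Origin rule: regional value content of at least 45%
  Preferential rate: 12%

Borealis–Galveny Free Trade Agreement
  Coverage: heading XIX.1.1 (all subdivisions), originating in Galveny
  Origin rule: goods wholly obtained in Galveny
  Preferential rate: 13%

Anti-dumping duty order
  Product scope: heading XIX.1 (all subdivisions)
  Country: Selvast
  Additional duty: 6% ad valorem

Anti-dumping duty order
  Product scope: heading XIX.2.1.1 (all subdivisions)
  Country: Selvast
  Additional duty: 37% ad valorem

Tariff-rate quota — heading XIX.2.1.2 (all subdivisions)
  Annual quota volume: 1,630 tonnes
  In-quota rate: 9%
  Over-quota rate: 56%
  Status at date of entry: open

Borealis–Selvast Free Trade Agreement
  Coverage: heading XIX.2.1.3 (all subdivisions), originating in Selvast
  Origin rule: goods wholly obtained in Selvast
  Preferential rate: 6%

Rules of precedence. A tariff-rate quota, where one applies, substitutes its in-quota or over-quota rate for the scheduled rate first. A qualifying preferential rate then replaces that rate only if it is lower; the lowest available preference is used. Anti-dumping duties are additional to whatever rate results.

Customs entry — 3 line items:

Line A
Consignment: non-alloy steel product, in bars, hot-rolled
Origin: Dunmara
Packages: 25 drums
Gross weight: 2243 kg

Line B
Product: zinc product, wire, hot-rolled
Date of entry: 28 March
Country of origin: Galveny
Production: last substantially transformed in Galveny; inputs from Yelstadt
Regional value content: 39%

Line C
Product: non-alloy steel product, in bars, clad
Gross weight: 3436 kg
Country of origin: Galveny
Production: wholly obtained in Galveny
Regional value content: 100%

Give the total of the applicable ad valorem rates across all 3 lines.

50%

Line A: non-alloy steel → XIX.2; in bars → XIX.2.1; hot-rolled → XIX.2.1.2. Scheduled 38%. quota on XIX.2.1.2 open → in-quota 9%; anti-dumping (Dunmara, XIX.2): +24%; total 9% + 24% = 33%. → 33%.
Line B: zinc → XIX.1; wire → XIX.1.1; hot-rolled → XIX.1.1.1. Scheduled 6%. Galveny agreement on XIX.1.1.1: RVC < 45%; Galveny agreement on XIX.1.1: not wholly obtained. → 6%.
Line C: non-alloy steel → XIX.2; in bars → XIX.2.1; clad → XIX.2.1.3. Scheduled 11%. Galveny agreement on XIX.1.1.1: XIX.2.1.3 not covered; Galveny agreement on XIX.1.1: XIX.2.1.3 not covered. → 11%.
Sum: 33% + 6% + 11% = 50%.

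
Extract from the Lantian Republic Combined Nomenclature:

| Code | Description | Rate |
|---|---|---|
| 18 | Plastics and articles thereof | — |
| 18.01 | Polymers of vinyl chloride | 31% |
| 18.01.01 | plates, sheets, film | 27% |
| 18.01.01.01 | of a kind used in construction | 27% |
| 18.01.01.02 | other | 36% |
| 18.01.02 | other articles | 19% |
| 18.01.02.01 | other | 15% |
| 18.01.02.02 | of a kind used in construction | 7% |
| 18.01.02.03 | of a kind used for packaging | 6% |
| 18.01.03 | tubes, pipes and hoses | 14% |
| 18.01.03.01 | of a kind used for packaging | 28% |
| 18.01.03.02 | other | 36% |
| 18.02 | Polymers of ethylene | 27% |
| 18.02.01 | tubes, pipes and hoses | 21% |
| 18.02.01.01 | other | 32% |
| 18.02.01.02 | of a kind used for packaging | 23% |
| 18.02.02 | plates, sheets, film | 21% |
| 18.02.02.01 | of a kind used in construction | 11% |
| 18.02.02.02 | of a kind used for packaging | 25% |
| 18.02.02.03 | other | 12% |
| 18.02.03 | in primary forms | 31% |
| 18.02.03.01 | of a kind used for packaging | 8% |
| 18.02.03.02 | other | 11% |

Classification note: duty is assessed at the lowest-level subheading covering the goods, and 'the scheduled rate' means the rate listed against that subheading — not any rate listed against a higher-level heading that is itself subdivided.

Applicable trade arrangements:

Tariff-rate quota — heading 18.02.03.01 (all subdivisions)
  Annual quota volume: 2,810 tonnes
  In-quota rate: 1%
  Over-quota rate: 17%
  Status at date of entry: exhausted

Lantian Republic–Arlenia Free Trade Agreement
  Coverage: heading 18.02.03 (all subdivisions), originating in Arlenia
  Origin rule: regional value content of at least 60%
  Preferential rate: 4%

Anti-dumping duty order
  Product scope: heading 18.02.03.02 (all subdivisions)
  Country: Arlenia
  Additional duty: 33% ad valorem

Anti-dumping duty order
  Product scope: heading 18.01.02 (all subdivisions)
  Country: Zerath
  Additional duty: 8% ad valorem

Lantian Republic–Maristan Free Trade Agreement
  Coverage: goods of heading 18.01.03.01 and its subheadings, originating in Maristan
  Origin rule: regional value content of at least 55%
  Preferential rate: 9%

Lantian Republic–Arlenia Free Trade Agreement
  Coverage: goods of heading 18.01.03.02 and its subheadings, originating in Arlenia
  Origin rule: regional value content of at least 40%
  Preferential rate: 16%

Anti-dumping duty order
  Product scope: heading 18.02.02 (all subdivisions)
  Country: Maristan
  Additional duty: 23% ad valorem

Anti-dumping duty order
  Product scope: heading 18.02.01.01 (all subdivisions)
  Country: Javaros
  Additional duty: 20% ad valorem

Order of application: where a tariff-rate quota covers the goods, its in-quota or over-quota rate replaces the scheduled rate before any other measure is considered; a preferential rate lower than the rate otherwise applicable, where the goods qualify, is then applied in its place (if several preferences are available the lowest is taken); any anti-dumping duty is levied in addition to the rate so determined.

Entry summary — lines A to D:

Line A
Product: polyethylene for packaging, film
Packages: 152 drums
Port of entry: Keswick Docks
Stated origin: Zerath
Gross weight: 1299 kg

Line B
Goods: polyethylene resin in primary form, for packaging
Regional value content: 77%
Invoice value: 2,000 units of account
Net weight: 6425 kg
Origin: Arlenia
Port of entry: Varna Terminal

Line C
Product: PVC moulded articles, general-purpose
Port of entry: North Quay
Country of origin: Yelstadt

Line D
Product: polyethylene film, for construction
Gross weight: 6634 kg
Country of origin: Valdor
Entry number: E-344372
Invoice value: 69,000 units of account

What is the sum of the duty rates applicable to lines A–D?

55%

Line A: polyethylene → 18.02; film → 18.02.02; for packaging → 18.02.02.02. Scheduled 25%. No special measure applies. → 25%.
Line B: polyethylene → 18.02; resin in primary form → 18.02.03; for packaging → 18.02.03.01. Scheduled 8%. quota on 18.02.03.01 exhausted → over-quota 17%; Arlenia agreement on 18.02.03: RVC ≥ 60% → 4% available; Arlenia agreement on 18.01.03.02: 18.02.03.01 not covered; preferential 4%. → 4%.
Line C: PVC → 18.01; moulded articles → 18.01.02; general-purpose → 18.01.02.01. Scheduled 15%. No special measure applies. → 15%.
Line D: polyethylene → 18.02; film → 18.02.02; for construction → 18.02.02.01. Scheduled 11%. No special measure applies. → 11%.
Sum: 25% + 4% + 15% + 11% = 55%.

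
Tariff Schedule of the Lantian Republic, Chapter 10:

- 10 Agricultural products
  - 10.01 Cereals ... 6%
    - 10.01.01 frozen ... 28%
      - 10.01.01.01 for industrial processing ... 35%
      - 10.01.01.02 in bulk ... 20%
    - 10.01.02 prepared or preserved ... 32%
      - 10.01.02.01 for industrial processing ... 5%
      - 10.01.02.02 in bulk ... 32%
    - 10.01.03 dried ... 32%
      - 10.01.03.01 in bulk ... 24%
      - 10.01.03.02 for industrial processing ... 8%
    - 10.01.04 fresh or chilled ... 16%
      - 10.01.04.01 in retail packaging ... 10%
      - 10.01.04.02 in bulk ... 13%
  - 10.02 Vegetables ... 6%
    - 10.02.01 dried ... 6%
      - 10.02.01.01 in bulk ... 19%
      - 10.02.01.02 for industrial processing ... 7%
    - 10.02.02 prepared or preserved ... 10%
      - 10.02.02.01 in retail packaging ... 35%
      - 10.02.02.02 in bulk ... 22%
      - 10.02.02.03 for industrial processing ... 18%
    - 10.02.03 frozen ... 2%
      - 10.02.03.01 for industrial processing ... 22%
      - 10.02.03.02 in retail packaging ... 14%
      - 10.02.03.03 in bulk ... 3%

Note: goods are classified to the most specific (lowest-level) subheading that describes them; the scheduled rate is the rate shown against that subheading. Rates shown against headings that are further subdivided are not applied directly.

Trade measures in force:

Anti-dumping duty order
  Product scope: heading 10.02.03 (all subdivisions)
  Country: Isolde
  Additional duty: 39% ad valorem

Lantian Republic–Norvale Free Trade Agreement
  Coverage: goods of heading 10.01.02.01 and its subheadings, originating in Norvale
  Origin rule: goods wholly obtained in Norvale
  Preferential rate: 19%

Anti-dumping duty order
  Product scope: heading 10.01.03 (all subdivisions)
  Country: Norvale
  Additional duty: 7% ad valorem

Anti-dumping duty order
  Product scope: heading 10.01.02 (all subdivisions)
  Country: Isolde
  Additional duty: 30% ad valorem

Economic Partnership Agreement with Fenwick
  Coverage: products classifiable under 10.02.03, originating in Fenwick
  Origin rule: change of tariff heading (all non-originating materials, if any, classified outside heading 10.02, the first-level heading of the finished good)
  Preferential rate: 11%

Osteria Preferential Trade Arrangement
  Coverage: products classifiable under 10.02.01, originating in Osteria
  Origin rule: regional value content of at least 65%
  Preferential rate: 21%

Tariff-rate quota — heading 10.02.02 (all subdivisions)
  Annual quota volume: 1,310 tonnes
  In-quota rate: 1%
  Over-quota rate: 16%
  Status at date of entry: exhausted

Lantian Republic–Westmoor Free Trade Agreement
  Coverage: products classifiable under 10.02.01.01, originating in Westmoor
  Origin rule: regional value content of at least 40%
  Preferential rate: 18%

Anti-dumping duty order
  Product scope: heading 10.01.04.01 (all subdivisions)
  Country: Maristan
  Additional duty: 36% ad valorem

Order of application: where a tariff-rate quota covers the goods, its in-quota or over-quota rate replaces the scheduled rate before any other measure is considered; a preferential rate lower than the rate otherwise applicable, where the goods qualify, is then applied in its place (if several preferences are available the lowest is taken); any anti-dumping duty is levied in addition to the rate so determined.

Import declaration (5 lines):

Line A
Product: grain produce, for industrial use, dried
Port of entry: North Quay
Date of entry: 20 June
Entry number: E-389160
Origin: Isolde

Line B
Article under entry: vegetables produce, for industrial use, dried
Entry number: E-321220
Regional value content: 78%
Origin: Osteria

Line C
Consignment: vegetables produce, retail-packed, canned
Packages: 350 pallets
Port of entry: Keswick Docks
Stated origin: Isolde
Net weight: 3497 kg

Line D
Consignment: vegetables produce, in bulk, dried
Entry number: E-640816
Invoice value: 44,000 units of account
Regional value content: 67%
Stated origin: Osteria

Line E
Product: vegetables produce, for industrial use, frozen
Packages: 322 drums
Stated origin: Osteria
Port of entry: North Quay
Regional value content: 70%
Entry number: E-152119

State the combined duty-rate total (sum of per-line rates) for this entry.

72%

Line A: grain → 10.01; dried → 10.01.03; for industrial use → 10.01.03.02. Scheduled 8%. No special measure applies. → 8%.
Line B: vegetables → 10.02; dried → 10.02.01; for industrial use → 10.02.01.02. Scheduled 7%. Osteria agreement on 10.02.01: RVC ≥ 65% → 21% available; preference 21% not lower than 7% → no reduction. → 7%.
Line C: vegetables → 10.02; canned → 10.02.02; retail-packed → 10.02.02.01. Scheduled 35%. quota on 10.02.02 exhausted → over-quota 16%. → 16%.
Line D: vegetables → 10.02; dried → 10.02.01; in bulk → 10.02.01.01. Scheduled 19%. Osteria agreement on 10.02.01: RVC ≥ 65% → 21% available; preference 21% not lower than 19% → no reduction. → 19%.
Line E: vegetables → 10.02; frozen → 10.02.03; for industrial use → 10.02.03.01. Scheduled 22%. Osteria agreement on 10.02.01: 10.02.03.01 not covered. → 22%.
Sum: 8% + 7% + 16% + 19% + 22% = 72%.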